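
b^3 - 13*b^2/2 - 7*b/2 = b*(b - 7)*(b + 1/2)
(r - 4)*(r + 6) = r^2 + 2*r - 24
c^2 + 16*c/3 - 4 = (c - 2/3)*(c + 6)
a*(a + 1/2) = a^2 + a/2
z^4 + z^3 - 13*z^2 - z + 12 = (z - 3)*(z - 1)*(z + 1)*(z + 4)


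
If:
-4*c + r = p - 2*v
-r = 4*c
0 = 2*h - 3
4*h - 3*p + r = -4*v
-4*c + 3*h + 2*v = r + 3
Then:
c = -3/8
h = 3/2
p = 3/2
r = 3/2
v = -3/4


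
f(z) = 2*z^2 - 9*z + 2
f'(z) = 4*z - 9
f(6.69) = 31.30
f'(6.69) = 17.76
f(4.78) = 4.68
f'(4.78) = 10.12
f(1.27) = -6.20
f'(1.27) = -3.92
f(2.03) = -8.03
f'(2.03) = -0.88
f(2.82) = -7.48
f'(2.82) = 2.28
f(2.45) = -8.04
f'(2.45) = 0.80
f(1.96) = -7.96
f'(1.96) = -1.16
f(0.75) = -3.62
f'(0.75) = -6.00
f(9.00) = 83.00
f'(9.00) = 27.00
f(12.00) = 182.00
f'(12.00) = 39.00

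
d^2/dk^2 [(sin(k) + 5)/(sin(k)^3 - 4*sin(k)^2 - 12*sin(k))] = (-4*sin(k)^4 - 33*sin(k)^3 + 162*sin(k)^2 - 116*sin(k) - 984 - 600/sin(k) + 1440/sin(k)^2 + 1440/sin(k)^3)/((sin(k) - 6)^3*(sin(k) + 2)^3)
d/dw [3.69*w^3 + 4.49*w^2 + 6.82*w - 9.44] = 11.07*w^2 + 8.98*w + 6.82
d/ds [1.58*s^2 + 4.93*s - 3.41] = 3.16*s + 4.93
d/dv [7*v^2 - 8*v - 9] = 14*v - 8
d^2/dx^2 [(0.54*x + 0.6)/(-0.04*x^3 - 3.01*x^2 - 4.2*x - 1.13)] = (-0.005184*x^5 - 0.401616*x^4 - 10.759308*x^3 - 32.928264*x^2 - 34.328268*x - 11.96076)/(6.4e-5*x^9 + 0.014448*x^8 + 1.107372*x^7 + 30.310405*x^6 + 117.090372*x^5 + 191.141979*x^4 + 159.953988*x^3 + 71.330007*x^2 + 16.08894*x + 1.442897)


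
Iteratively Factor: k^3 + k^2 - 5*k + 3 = (k + 3)*(k^2 - 2*k + 1) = (k - 1)*(k + 3)*(k - 1)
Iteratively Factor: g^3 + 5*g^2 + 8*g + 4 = (g + 2)*(g^2 + 3*g + 2) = (g + 2)^2*(g + 1)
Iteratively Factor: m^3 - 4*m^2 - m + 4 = (m - 1)*(m^2 - 3*m - 4) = (m - 4)*(m - 1)*(m + 1)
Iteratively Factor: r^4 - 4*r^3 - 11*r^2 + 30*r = (r - 5)*(r^3 + r^2 - 6*r) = (r - 5)*(r - 2)*(r^2 + 3*r) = (r - 5)*(r - 2)*(r + 3)*(r)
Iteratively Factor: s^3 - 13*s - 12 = (s + 3)*(s^2 - 3*s - 4) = (s + 1)*(s + 3)*(s - 4)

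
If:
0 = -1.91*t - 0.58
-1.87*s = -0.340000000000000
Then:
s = 0.18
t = -0.30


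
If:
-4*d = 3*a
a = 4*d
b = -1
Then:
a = 0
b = -1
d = 0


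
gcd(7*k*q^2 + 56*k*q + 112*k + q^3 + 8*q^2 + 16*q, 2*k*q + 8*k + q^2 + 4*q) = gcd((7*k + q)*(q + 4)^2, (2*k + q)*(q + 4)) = q + 4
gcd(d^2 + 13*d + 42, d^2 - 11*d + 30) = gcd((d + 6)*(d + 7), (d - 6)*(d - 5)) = 1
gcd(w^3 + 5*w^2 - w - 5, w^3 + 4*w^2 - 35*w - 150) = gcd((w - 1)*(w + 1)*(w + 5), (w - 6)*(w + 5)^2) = w + 5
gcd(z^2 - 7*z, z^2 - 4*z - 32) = 1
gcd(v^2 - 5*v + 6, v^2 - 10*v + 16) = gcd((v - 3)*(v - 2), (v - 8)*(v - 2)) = v - 2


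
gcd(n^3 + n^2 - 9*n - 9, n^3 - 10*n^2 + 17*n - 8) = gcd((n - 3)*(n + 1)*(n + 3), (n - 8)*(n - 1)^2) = 1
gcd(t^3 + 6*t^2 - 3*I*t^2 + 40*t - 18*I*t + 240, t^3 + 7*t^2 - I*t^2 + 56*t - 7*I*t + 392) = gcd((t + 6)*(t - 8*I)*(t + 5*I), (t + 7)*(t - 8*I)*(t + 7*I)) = t - 8*I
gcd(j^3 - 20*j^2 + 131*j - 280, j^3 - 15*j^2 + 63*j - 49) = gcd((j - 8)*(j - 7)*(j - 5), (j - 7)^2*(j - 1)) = j - 7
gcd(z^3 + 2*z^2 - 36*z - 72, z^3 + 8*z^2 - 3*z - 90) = z + 6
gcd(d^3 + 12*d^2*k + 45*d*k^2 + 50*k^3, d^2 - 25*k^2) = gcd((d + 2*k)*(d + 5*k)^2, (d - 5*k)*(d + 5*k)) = d + 5*k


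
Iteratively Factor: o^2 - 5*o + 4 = (o - 1)*(o - 4)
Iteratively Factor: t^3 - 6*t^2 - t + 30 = (t + 2)*(t^2 - 8*t + 15) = (t - 3)*(t + 2)*(t - 5)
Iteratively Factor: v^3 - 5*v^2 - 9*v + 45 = (v + 3)*(v^2 - 8*v + 15) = (v - 5)*(v + 3)*(v - 3)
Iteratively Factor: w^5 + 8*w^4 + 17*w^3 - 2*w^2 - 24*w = (w + 3)*(w^4 + 5*w^3 + 2*w^2 - 8*w) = w*(w + 3)*(w^3 + 5*w^2 + 2*w - 8) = w*(w + 2)*(w + 3)*(w^2 + 3*w - 4) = w*(w - 1)*(w + 2)*(w + 3)*(w + 4)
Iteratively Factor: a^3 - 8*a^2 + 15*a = (a - 3)*(a^2 - 5*a) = (a - 5)*(a - 3)*(a)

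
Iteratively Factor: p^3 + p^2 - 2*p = (p + 2)*(p^2 - p) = p*(p + 2)*(p - 1)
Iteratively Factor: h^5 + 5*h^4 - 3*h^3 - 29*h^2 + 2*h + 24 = (h + 4)*(h^4 + h^3 - 7*h^2 - h + 6) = (h - 1)*(h + 4)*(h^3 + 2*h^2 - 5*h - 6) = (h - 2)*(h - 1)*(h + 4)*(h^2 + 4*h + 3) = (h - 2)*(h - 1)*(h + 1)*(h + 4)*(h + 3)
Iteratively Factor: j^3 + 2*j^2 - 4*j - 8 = (j + 2)*(j^2 - 4) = (j - 2)*(j + 2)*(j + 2)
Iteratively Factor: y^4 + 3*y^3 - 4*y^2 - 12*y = (y)*(y^3 + 3*y^2 - 4*y - 12) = y*(y + 3)*(y^2 - 4) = y*(y - 2)*(y + 3)*(y + 2)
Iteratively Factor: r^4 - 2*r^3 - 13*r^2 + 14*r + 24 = (r + 1)*(r^3 - 3*r^2 - 10*r + 24) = (r + 1)*(r + 3)*(r^2 - 6*r + 8) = (r - 4)*(r + 1)*(r + 3)*(r - 2)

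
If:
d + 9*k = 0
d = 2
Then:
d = 2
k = -2/9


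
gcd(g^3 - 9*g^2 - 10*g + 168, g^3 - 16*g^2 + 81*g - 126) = g^2 - 13*g + 42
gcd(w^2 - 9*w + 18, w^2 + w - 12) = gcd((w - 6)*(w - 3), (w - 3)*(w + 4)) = w - 3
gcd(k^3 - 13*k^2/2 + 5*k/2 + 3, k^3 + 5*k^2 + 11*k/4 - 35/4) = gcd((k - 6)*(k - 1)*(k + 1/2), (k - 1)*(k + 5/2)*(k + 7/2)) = k - 1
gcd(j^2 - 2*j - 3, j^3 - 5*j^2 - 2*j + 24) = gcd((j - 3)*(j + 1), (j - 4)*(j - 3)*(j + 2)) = j - 3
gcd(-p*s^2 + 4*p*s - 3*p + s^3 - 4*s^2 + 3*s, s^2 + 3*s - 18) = s - 3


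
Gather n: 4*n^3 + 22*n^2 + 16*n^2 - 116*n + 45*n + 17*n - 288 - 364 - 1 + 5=4*n^3 + 38*n^2 - 54*n - 648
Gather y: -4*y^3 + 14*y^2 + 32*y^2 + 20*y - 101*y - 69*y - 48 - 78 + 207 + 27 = -4*y^3 + 46*y^2 - 150*y + 108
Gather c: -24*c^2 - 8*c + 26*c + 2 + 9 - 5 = -24*c^2 + 18*c + 6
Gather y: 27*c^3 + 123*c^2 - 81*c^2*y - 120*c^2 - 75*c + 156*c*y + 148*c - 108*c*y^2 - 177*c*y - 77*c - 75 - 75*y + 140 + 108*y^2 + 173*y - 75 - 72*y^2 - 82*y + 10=27*c^3 + 3*c^2 - 4*c + y^2*(36 - 108*c) + y*(-81*c^2 - 21*c + 16)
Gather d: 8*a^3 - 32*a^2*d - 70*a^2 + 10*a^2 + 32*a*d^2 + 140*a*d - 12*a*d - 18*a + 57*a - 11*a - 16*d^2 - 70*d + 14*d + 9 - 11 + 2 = 8*a^3 - 60*a^2 + 28*a + d^2*(32*a - 16) + d*(-32*a^2 + 128*a - 56)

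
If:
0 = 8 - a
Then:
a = 8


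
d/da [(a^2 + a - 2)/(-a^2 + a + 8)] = 2*(a^2 + 6*a + 5)/(a^4 - 2*a^3 - 15*a^2 + 16*a + 64)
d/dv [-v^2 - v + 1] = -2*v - 1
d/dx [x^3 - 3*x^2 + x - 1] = 3*x^2 - 6*x + 1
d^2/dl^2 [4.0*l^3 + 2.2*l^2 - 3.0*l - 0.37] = 24.0*l + 4.4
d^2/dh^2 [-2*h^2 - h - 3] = -4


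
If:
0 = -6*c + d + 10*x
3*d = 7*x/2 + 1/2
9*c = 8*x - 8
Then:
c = -544/315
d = -14/15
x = -33/35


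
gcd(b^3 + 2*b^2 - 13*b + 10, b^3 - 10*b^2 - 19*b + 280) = b + 5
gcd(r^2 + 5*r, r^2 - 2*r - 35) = r + 5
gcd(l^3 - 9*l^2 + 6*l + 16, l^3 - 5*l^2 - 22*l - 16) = l^2 - 7*l - 8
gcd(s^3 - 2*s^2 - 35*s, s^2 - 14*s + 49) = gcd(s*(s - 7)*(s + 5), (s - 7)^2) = s - 7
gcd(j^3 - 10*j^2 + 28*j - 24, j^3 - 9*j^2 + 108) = j - 6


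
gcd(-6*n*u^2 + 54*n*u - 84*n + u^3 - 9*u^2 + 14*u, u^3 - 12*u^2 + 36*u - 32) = u - 2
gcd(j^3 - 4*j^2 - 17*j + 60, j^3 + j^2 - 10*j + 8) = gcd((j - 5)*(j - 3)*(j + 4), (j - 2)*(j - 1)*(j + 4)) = j + 4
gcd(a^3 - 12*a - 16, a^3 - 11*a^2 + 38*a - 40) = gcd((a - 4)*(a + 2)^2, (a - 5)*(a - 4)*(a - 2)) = a - 4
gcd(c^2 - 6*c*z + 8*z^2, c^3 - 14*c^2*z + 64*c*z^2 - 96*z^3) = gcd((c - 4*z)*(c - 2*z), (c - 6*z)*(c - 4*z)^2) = -c + 4*z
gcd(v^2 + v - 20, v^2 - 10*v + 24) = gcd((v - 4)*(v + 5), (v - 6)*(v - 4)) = v - 4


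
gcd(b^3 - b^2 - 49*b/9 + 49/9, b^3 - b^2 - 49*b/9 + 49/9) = b^3 - b^2 - 49*b/9 + 49/9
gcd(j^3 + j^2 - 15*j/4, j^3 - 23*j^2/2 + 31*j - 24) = j - 3/2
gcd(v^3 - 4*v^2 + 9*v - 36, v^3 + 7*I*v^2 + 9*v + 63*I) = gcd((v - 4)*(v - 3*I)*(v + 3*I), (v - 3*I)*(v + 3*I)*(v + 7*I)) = v^2 + 9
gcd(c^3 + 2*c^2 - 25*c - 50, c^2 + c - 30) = c - 5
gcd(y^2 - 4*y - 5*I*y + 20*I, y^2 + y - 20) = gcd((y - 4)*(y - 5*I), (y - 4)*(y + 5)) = y - 4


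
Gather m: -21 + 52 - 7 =24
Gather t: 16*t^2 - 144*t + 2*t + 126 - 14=16*t^2 - 142*t + 112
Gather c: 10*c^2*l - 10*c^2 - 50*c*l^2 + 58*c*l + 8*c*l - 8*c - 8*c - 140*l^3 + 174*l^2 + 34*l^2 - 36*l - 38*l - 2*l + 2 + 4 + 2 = c^2*(10*l - 10) + c*(-50*l^2 + 66*l - 16) - 140*l^3 + 208*l^2 - 76*l + 8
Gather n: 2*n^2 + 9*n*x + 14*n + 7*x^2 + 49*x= 2*n^2 + n*(9*x + 14) + 7*x^2 + 49*x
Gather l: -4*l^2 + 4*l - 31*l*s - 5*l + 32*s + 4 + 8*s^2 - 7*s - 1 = -4*l^2 + l*(-31*s - 1) + 8*s^2 + 25*s + 3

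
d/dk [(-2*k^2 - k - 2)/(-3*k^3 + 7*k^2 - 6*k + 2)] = (-6*k^4 - 6*k^3 + k^2 + 20*k - 14)/(9*k^6 - 42*k^5 + 85*k^4 - 96*k^3 + 64*k^2 - 24*k + 4)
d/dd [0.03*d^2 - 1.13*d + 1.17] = 0.06*d - 1.13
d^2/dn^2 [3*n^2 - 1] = 6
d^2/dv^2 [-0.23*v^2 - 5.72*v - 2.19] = -0.460000000000000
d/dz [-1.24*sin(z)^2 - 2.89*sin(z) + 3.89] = -(2.48*sin(z) + 2.89)*cos(z)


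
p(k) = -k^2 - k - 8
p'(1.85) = -4.70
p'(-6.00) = 11.00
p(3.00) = -20.00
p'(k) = -2*k - 1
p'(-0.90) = 0.80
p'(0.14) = -1.28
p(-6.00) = -38.00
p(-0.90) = -7.91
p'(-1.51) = 2.02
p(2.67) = -17.80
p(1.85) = -13.27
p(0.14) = -8.16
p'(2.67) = -6.34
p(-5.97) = -37.67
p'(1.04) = -3.08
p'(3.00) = -7.00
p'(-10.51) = 20.02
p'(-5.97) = 10.94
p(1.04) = -10.12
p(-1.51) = -8.77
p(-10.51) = -107.95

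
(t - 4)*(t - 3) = t^2 - 7*t + 12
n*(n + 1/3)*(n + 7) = n^3 + 22*n^2/3 + 7*n/3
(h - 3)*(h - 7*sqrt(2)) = h^2 - 7*sqrt(2)*h - 3*h + 21*sqrt(2)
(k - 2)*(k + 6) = k^2 + 4*k - 12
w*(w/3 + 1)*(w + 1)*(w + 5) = w^4/3 + 3*w^3 + 23*w^2/3 + 5*w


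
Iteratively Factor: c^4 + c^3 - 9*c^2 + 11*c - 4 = (c + 4)*(c^3 - 3*c^2 + 3*c - 1) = (c - 1)*(c + 4)*(c^2 - 2*c + 1) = (c - 1)^2*(c + 4)*(c - 1)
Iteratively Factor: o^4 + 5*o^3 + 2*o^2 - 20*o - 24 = (o - 2)*(o^3 + 7*o^2 + 16*o + 12) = (o - 2)*(o + 3)*(o^2 + 4*o + 4) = (o - 2)*(o + 2)*(o + 3)*(o + 2)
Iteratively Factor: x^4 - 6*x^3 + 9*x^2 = (x - 3)*(x^3 - 3*x^2) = x*(x - 3)*(x^2 - 3*x) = x^2*(x - 3)*(x - 3)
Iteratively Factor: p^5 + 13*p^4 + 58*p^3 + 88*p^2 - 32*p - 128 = (p + 4)*(p^4 + 9*p^3 + 22*p^2 - 32) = (p + 2)*(p + 4)*(p^3 + 7*p^2 + 8*p - 16) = (p + 2)*(p + 4)^2*(p^2 + 3*p - 4) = (p + 2)*(p + 4)^3*(p - 1)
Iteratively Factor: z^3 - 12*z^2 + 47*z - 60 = (z - 3)*(z^2 - 9*z + 20) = (z - 4)*(z - 3)*(z - 5)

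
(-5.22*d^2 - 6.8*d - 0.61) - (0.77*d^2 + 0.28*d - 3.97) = -5.99*d^2 - 7.08*d + 3.36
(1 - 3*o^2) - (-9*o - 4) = -3*o^2 + 9*o + 5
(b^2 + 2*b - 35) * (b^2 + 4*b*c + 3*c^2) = b^4 + 4*b^3*c + 2*b^3 + 3*b^2*c^2 + 8*b^2*c - 35*b^2 + 6*b*c^2 - 140*b*c - 105*c^2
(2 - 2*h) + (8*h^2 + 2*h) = 8*h^2 + 2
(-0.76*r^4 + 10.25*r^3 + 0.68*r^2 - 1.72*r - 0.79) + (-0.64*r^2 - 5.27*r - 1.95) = -0.76*r^4 + 10.25*r^3 + 0.04*r^2 - 6.99*r - 2.74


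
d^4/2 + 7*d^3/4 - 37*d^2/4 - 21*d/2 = d*(d/2 + 1/2)*(d - 7/2)*(d + 6)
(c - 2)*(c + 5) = c^2 + 3*c - 10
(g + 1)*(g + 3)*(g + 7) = g^3 + 11*g^2 + 31*g + 21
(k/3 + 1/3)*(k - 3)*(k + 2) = k^3/3 - 7*k/3 - 2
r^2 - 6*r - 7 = (r - 7)*(r + 1)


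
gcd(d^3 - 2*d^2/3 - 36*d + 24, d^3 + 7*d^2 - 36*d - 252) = d^2 - 36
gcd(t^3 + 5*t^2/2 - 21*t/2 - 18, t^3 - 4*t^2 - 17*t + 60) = t^2 + t - 12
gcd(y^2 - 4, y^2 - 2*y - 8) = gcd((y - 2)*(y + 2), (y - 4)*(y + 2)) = y + 2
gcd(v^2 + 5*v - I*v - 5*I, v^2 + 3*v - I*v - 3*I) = v - I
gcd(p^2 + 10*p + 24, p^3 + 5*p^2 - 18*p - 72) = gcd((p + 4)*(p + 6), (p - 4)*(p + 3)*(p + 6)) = p + 6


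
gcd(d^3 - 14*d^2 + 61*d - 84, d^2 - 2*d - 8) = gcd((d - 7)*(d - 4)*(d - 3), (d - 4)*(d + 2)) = d - 4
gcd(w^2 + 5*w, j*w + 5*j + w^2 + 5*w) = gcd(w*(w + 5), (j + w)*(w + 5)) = w + 5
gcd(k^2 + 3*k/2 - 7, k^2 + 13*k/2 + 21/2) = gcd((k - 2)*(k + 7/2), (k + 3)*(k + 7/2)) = k + 7/2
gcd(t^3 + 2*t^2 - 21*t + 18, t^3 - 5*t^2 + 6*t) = t - 3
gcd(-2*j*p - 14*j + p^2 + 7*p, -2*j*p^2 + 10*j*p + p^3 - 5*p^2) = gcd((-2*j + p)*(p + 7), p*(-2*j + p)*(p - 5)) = -2*j + p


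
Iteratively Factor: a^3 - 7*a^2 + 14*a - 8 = (a - 1)*(a^2 - 6*a + 8) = (a - 2)*(a - 1)*(a - 4)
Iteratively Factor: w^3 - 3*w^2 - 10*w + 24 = (w + 3)*(w^2 - 6*w + 8) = (w - 2)*(w + 3)*(w - 4)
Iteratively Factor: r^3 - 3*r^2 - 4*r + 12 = (r - 2)*(r^2 - r - 6) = (r - 3)*(r - 2)*(r + 2)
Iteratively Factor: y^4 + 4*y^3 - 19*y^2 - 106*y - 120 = (y + 2)*(y^3 + 2*y^2 - 23*y - 60) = (y - 5)*(y + 2)*(y^2 + 7*y + 12) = (y - 5)*(y + 2)*(y + 4)*(y + 3)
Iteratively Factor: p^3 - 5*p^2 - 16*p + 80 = (p + 4)*(p^2 - 9*p + 20) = (p - 5)*(p + 4)*(p - 4)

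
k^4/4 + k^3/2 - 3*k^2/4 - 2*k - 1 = (k/4 + 1/2)*(k - 2)*(k + 1)^2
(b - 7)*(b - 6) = b^2 - 13*b + 42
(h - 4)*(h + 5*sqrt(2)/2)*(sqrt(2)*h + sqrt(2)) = sqrt(2)*h^3 - 3*sqrt(2)*h^2 + 5*h^2 - 15*h - 4*sqrt(2)*h - 20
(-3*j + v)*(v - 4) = -3*j*v + 12*j + v^2 - 4*v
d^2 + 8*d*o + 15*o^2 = (d + 3*o)*(d + 5*o)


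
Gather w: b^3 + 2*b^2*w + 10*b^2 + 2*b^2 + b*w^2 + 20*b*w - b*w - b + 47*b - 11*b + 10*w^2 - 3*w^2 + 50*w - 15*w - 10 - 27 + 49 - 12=b^3 + 12*b^2 + 35*b + w^2*(b + 7) + w*(2*b^2 + 19*b + 35)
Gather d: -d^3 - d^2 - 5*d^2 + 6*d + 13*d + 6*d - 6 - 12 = -d^3 - 6*d^2 + 25*d - 18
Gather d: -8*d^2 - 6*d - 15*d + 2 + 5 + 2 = -8*d^2 - 21*d + 9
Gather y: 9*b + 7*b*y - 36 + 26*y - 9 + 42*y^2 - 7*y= 9*b + 42*y^2 + y*(7*b + 19) - 45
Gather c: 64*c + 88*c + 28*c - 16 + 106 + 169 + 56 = 180*c + 315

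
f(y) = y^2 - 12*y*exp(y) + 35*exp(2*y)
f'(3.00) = 27281.91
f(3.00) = 13405.93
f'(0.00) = 58.00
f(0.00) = 35.00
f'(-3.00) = -4.63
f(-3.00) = 10.88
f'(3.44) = 66429.08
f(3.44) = 32766.36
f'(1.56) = 1442.18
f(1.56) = 705.97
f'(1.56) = 1442.18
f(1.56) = 705.97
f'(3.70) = 112245.08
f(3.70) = 55477.28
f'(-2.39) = -2.66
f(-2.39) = 8.63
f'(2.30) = 6573.52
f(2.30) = 3211.95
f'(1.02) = 473.16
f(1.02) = 236.27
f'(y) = -12*y*exp(y) + 2*y + 70*exp(2*y) - 12*exp(y)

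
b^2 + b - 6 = (b - 2)*(b + 3)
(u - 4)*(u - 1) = u^2 - 5*u + 4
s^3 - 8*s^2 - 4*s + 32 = (s - 8)*(s - 2)*(s + 2)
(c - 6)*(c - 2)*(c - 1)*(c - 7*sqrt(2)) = c^4 - 7*sqrt(2)*c^3 - 9*c^3 + 20*c^2 + 63*sqrt(2)*c^2 - 140*sqrt(2)*c - 12*c + 84*sqrt(2)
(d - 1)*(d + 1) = d^2 - 1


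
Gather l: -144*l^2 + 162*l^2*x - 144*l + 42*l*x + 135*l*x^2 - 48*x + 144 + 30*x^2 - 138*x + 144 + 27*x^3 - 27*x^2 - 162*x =l^2*(162*x - 144) + l*(135*x^2 + 42*x - 144) + 27*x^3 + 3*x^2 - 348*x + 288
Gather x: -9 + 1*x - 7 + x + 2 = 2*x - 14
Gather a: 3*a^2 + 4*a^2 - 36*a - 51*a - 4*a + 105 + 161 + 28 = 7*a^2 - 91*a + 294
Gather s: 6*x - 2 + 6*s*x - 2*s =s*(6*x - 2) + 6*x - 2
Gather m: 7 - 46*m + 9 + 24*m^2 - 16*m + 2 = 24*m^2 - 62*m + 18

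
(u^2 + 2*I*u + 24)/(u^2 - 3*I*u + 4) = (u + 6*I)/(u + I)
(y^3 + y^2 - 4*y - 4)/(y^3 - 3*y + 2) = (y^2 - y - 2)/(y^2 - 2*y + 1)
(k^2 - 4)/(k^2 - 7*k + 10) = (k + 2)/(k - 5)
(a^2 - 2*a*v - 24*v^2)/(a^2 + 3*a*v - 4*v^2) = (-a + 6*v)/(-a + v)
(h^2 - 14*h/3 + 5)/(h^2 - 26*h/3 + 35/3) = (h - 3)/(h - 7)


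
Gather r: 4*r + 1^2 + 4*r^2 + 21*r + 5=4*r^2 + 25*r + 6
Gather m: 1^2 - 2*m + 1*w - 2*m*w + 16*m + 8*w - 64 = m*(14 - 2*w) + 9*w - 63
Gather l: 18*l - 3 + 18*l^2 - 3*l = 18*l^2 + 15*l - 3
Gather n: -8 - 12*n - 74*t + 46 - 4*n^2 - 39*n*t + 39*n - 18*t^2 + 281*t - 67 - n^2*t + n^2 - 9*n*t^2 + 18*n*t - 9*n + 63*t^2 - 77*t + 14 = n^2*(-t - 3) + n*(-9*t^2 - 21*t + 18) + 45*t^2 + 130*t - 15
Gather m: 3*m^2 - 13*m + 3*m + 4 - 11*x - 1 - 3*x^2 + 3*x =3*m^2 - 10*m - 3*x^2 - 8*x + 3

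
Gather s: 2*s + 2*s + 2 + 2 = 4*s + 4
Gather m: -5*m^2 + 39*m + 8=-5*m^2 + 39*m + 8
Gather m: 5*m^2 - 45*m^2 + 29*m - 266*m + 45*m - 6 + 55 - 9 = -40*m^2 - 192*m + 40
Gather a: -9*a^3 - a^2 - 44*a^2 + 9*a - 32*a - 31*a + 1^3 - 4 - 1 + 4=-9*a^3 - 45*a^2 - 54*a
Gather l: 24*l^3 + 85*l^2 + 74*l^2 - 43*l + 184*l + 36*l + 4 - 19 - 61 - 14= 24*l^3 + 159*l^2 + 177*l - 90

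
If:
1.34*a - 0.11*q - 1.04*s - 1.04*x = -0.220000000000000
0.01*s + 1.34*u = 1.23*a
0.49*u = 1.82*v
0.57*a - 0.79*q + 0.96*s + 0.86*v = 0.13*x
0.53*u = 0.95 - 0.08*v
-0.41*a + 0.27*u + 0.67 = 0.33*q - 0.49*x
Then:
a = 1.89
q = 2.96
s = 1.07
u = 1.72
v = 0.46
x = 1.26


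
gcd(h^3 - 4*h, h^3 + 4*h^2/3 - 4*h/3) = h^2 + 2*h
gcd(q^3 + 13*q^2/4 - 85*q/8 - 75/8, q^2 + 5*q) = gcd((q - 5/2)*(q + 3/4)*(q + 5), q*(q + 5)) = q + 5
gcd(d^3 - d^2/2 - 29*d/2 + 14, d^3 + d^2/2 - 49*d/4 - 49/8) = d - 7/2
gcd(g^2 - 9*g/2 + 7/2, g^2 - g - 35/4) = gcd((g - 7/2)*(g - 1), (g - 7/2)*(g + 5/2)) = g - 7/2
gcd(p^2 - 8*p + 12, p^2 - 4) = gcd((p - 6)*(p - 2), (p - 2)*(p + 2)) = p - 2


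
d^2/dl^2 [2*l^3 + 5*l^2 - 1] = 12*l + 10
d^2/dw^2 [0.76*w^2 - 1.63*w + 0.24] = 1.52000000000000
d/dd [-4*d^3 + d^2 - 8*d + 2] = -12*d^2 + 2*d - 8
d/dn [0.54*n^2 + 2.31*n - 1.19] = 1.08*n + 2.31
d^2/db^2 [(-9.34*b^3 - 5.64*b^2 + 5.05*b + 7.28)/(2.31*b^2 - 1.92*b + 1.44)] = (5.6843418860808e-14*b^5 - 9.94759830064144e-14*b^4 - 2.85924599999998*b^3 + 500.585616*b^2 - 410.724*b + 9.775872)/(12.326391*b^6 - 30.735936*b^5 + 48.598704*b^4 - 45.398016*b^3 + 30.295296*b^2 - 11.943936*b + 2.985984)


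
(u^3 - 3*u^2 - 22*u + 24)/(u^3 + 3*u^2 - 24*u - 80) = (u^2 - 7*u + 6)/(u^2 - u - 20)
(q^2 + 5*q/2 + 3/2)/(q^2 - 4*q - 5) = (q + 3/2)/(q - 5)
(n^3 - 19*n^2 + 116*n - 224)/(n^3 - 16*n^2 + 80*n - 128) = (n - 7)/(n - 4)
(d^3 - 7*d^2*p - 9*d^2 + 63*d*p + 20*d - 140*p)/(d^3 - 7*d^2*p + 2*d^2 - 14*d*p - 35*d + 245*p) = (d - 4)/(d + 7)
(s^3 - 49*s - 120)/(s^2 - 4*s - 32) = (s^2 + 8*s + 15)/(s + 4)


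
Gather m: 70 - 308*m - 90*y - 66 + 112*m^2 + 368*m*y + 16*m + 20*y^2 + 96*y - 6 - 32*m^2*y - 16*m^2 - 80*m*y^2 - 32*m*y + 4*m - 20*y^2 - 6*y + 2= m^2*(96 - 32*y) + m*(-80*y^2 + 336*y - 288)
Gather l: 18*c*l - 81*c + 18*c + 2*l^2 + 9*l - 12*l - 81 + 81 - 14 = -63*c + 2*l^2 + l*(18*c - 3) - 14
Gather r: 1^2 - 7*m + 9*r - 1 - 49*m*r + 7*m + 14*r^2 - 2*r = 14*r^2 + r*(7 - 49*m)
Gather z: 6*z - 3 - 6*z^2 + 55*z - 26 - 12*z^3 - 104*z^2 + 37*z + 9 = -12*z^3 - 110*z^2 + 98*z - 20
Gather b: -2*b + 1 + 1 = 2 - 2*b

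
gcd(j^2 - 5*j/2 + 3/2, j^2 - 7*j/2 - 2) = 1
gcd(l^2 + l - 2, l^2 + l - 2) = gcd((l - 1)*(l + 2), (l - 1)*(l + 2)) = l^2 + l - 2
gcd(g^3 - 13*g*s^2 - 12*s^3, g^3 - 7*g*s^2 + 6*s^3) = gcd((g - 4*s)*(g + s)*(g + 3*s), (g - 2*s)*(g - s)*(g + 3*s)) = g + 3*s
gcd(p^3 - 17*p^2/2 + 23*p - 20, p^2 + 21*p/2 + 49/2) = 1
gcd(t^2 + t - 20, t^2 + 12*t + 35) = t + 5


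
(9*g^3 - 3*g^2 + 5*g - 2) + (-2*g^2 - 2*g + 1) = 9*g^3 - 5*g^2 + 3*g - 1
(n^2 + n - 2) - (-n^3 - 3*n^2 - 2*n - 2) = n^3 + 4*n^2 + 3*n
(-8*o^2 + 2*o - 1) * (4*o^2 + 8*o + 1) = -32*o^4 - 56*o^3 + 4*o^2 - 6*o - 1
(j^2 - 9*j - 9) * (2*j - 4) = 2*j^3 - 22*j^2 + 18*j + 36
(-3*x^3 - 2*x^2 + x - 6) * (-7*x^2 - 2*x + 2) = 21*x^5 + 20*x^4 - 9*x^3 + 36*x^2 + 14*x - 12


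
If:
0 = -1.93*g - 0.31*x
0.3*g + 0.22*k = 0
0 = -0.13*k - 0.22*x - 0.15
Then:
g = 0.10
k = -0.13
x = -0.60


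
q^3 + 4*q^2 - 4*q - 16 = (q - 2)*(q + 2)*(q + 4)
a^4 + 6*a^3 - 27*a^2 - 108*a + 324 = (a - 3)^2*(a + 6)^2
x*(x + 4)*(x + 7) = x^3 + 11*x^2 + 28*x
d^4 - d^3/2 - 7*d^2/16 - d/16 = d*(d - 1)*(d + 1/4)^2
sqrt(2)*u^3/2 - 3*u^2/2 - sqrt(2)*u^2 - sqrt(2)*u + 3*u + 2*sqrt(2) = (u - 2)*(u - 2*sqrt(2))*(sqrt(2)*u/2 + 1/2)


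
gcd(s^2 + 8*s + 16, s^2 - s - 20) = s + 4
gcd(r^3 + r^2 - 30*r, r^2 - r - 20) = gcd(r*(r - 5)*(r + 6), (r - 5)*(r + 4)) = r - 5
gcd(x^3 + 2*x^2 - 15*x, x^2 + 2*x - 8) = 1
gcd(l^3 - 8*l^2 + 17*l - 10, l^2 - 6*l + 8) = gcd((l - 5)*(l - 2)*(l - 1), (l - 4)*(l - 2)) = l - 2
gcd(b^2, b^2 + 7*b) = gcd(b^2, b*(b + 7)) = b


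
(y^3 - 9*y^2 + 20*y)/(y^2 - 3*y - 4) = y*(y - 5)/(y + 1)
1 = 1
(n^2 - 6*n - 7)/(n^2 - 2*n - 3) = (n - 7)/(n - 3)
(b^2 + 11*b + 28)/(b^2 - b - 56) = (b + 4)/(b - 8)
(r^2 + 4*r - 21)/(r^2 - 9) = (r + 7)/(r + 3)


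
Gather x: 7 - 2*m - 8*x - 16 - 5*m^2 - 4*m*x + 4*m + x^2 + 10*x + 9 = -5*m^2 + 2*m + x^2 + x*(2 - 4*m)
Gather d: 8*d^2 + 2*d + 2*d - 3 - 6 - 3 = 8*d^2 + 4*d - 12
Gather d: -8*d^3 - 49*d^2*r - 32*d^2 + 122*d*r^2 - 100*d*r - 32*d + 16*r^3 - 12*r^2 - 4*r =-8*d^3 + d^2*(-49*r - 32) + d*(122*r^2 - 100*r - 32) + 16*r^3 - 12*r^2 - 4*r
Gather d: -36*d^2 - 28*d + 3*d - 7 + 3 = -36*d^2 - 25*d - 4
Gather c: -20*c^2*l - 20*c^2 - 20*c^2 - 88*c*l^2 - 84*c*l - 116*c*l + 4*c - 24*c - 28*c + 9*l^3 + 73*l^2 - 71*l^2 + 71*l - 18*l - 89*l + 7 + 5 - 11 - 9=c^2*(-20*l - 40) + c*(-88*l^2 - 200*l - 48) + 9*l^3 + 2*l^2 - 36*l - 8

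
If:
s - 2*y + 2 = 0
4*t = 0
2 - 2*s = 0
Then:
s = 1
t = 0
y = 3/2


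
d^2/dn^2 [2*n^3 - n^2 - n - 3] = 12*n - 2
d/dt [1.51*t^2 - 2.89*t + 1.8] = 3.02*t - 2.89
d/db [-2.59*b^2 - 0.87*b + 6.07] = -5.18*b - 0.87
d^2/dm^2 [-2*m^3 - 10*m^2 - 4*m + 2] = -12*m - 20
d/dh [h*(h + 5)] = 2*h + 5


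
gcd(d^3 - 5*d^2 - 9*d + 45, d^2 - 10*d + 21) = d - 3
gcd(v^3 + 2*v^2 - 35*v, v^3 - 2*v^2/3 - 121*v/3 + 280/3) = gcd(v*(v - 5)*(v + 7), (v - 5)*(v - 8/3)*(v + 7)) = v^2 + 2*v - 35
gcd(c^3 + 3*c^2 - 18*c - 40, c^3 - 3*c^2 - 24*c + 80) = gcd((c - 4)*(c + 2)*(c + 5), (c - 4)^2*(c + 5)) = c^2 + c - 20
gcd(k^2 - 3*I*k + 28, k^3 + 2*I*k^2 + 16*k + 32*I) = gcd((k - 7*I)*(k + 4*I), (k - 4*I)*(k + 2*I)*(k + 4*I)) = k + 4*I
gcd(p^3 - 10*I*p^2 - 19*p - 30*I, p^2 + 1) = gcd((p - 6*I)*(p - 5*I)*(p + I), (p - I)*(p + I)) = p + I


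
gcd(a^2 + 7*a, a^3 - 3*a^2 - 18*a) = a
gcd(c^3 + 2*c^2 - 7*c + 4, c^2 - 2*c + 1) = c^2 - 2*c + 1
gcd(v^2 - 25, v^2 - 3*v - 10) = v - 5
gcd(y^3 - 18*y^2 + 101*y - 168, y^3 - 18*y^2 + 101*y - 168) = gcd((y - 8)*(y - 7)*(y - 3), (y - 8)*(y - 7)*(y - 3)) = y^3 - 18*y^2 + 101*y - 168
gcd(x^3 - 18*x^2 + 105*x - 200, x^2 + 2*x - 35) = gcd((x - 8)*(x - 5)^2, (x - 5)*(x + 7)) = x - 5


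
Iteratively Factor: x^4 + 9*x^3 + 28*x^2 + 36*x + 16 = (x + 2)*(x^3 + 7*x^2 + 14*x + 8) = (x + 2)^2*(x^2 + 5*x + 4) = (x + 2)^2*(x + 4)*(x + 1)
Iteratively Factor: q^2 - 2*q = (q)*(q - 2)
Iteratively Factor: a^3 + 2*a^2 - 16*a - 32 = (a + 4)*(a^2 - 2*a - 8) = (a - 4)*(a + 4)*(a + 2)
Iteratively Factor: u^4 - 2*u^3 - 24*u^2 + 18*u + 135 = (u - 3)*(u^3 + u^2 - 21*u - 45) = (u - 5)*(u - 3)*(u^2 + 6*u + 9) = (u - 5)*(u - 3)*(u + 3)*(u + 3)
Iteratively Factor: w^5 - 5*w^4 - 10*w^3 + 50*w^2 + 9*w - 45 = (w + 1)*(w^4 - 6*w^3 - 4*w^2 + 54*w - 45) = (w - 5)*(w + 1)*(w^3 - w^2 - 9*w + 9) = (w - 5)*(w - 3)*(w + 1)*(w^2 + 2*w - 3) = (w - 5)*(w - 3)*(w - 1)*(w + 1)*(w + 3)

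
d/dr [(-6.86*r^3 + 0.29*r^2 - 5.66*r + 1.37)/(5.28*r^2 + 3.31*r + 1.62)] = (-36.2208*r^4 - 45.4132*r^3 - 2.49489999999999*r^2 - 13.5276*r - 13.7039)/(27.8784*r^4 + 34.9536*r^3 + 28.0633*r^2 + 10.7244*r + 2.6244)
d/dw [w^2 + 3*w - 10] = 2*w + 3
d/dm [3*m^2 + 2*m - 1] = 6*m + 2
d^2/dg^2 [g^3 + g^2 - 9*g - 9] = 6*g + 2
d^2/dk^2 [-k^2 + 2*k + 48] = -2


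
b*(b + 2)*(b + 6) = b^3 + 8*b^2 + 12*b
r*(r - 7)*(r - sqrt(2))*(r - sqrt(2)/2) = r^4 - 7*r^3 - 3*sqrt(2)*r^3/2 + r^2 + 21*sqrt(2)*r^2/2 - 7*r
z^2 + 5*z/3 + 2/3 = (z + 2/3)*(z + 1)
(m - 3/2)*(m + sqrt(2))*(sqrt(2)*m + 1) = sqrt(2)*m^3 - 3*sqrt(2)*m^2/2 + 3*m^2 - 9*m/2 + sqrt(2)*m - 3*sqrt(2)/2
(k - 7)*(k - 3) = k^2 - 10*k + 21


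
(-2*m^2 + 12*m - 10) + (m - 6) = -2*m^2 + 13*m - 16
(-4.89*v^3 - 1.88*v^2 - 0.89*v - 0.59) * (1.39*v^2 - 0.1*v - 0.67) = -6.7971*v^5 - 2.1242*v^4 + 2.2272*v^3 + 0.5285*v^2 + 0.6553*v + 0.3953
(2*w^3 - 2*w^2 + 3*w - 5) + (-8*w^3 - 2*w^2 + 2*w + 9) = -6*w^3 - 4*w^2 + 5*w + 4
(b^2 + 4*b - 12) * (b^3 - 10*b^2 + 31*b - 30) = b^5 - 6*b^4 - 21*b^3 + 214*b^2 - 492*b + 360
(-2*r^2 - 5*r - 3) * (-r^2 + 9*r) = 2*r^4 - 13*r^3 - 42*r^2 - 27*r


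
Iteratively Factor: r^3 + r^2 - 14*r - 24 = (r - 4)*(r^2 + 5*r + 6) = (r - 4)*(r + 3)*(r + 2)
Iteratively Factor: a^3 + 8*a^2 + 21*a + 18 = (a + 2)*(a^2 + 6*a + 9) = (a + 2)*(a + 3)*(a + 3)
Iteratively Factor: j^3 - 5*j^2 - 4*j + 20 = (j + 2)*(j^2 - 7*j + 10) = (j - 2)*(j + 2)*(j - 5)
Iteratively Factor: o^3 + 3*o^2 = (o + 3)*(o^2) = o*(o + 3)*(o)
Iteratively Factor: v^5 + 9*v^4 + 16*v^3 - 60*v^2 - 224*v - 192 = (v - 3)*(v^4 + 12*v^3 + 52*v^2 + 96*v + 64) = (v - 3)*(v + 2)*(v^3 + 10*v^2 + 32*v + 32) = (v - 3)*(v + 2)*(v + 4)*(v^2 + 6*v + 8) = (v - 3)*(v + 2)^2*(v + 4)*(v + 4)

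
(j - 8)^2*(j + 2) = j^3 - 14*j^2 + 32*j + 128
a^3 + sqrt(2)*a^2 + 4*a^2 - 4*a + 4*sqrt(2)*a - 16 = (a + 4)*(a - sqrt(2))*(a + 2*sqrt(2))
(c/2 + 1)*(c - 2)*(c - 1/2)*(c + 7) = c^4/2 + 13*c^3/4 - 15*c^2/4 - 13*c + 7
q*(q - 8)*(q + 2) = q^3 - 6*q^2 - 16*q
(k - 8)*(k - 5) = k^2 - 13*k + 40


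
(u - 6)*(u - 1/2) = u^2 - 13*u/2 + 3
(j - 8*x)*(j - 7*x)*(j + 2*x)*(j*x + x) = j^4*x - 13*j^3*x^2 + j^3*x + 26*j^2*x^3 - 13*j^2*x^2 + 112*j*x^4 + 26*j*x^3 + 112*x^4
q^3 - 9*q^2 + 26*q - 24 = (q - 4)*(q - 3)*(q - 2)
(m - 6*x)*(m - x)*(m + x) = m^3 - 6*m^2*x - m*x^2 + 6*x^3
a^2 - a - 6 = (a - 3)*(a + 2)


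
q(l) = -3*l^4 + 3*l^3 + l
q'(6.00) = -2267.00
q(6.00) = -3234.00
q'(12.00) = -19439.00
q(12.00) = -57012.00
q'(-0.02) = 1.00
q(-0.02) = -0.02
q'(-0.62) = 7.32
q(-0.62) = -1.78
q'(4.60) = -976.59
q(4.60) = -1046.63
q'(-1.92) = 119.11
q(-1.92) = -63.92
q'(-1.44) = 55.49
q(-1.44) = -23.30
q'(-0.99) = 21.46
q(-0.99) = -6.78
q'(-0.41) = 3.34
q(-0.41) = -0.70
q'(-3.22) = 494.95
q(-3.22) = -425.89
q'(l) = -12*l^3 + 9*l^2 + 1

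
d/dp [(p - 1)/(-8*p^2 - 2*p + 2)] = 2*p*(p - 2)/(16*p^4 + 8*p^3 - 7*p^2 - 2*p + 1)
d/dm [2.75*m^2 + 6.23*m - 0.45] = 5.5*m + 6.23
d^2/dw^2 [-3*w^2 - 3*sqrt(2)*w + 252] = -6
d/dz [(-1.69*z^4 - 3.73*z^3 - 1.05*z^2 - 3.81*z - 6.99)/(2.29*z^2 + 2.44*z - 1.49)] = (-7.7402*z^5 - 20.9125*z^4 - 8.13*z^3 + 22.836*z^2 + 35.1432*z + 22.7325)/(5.2441*z^4 + 11.1752*z^3 - 0.8706*z^2 - 7.2712*z + 2.2201)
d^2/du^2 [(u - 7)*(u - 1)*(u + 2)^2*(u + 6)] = 20*u^3 + 24*u^2 - 270*u - 260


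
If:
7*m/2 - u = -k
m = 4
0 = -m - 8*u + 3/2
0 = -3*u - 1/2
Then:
No Solution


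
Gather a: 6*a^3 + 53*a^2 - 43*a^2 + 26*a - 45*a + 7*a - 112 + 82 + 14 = 6*a^3 + 10*a^2 - 12*a - 16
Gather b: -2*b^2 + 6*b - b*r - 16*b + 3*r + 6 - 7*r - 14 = -2*b^2 + b*(-r - 10) - 4*r - 8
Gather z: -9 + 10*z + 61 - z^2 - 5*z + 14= -z^2 + 5*z + 66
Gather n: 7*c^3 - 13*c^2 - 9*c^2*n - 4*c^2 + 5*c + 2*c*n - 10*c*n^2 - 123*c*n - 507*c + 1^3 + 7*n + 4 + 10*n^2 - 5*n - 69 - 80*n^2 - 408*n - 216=7*c^3 - 17*c^2 - 502*c + n^2*(-10*c - 70) + n*(-9*c^2 - 121*c - 406) - 280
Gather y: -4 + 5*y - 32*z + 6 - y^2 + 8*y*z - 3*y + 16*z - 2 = -y^2 + y*(8*z + 2) - 16*z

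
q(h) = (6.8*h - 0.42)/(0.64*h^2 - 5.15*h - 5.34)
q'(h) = (5.15 - 1.28*h)*(6.8*h - 0.42)/(0.64*h^2 - 5.15*h - 5.34)^2 + 6.8/(0.64*h^2 - 5.15*h - 5.34) = (-4.352*h^2 + 0.537599999999998*h - 38.475)/(0.4096*h^4 - 6.592*h^3 + 19.6873*h^2 + 55.002*h + 28.5156)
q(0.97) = -0.63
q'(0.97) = -0.44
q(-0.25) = 0.53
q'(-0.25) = -2.41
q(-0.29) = 0.63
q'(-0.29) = -2.71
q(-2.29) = -1.63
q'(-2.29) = -0.65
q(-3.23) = -1.25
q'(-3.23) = -0.27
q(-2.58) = -1.47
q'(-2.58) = -0.46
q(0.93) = -0.62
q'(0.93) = -0.46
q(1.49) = -0.84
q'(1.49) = -0.35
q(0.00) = 0.08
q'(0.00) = -1.35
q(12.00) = 3.24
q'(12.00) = -1.05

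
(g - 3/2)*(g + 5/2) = g^2 + g - 15/4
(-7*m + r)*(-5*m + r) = 35*m^2 - 12*m*r + r^2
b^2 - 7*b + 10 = (b - 5)*(b - 2)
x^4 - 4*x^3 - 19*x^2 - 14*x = x*(x - 7)*(x + 1)*(x + 2)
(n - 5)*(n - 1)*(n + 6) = n^3 - 31*n + 30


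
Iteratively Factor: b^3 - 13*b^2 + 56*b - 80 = (b - 5)*(b^2 - 8*b + 16) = (b - 5)*(b - 4)*(b - 4)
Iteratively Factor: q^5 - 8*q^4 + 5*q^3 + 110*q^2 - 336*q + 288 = (q - 4)*(q^4 - 4*q^3 - 11*q^2 + 66*q - 72) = (q - 4)*(q - 3)*(q^3 - q^2 - 14*q + 24) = (q - 4)*(q - 3)*(q + 4)*(q^2 - 5*q + 6) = (q - 4)*(q - 3)*(q - 2)*(q + 4)*(q - 3)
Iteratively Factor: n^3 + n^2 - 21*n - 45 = (n + 3)*(n^2 - 2*n - 15) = (n + 3)^2*(n - 5)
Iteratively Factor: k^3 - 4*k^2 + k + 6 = (k - 3)*(k^2 - k - 2) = (k - 3)*(k + 1)*(k - 2)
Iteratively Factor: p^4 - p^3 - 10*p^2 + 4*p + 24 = (p + 2)*(p^3 - 3*p^2 - 4*p + 12) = (p + 2)^2*(p^2 - 5*p + 6) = (p - 2)*(p + 2)^2*(p - 3)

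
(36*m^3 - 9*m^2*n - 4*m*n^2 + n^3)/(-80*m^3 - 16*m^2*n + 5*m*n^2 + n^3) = (-9*m^2 + n^2)/(20*m^2 + 9*m*n + n^2)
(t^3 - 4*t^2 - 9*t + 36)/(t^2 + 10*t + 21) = (t^2 - 7*t + 12)/(t + 7)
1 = 1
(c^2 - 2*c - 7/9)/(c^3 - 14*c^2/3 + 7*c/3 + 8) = (9*c^2 - 18*c - 7)/(3*(3*c^3 - 14*c^2 + 7*c + 24))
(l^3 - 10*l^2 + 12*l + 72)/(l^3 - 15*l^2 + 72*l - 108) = (l + 2)/(l - 3)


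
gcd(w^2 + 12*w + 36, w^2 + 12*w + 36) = w^2 + 12*w + 36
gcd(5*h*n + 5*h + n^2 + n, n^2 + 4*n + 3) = n + 1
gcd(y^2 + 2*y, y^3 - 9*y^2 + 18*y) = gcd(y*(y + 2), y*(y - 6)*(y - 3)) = y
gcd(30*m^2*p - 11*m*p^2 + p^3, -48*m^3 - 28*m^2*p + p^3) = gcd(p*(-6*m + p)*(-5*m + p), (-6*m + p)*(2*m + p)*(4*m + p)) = -6*m + p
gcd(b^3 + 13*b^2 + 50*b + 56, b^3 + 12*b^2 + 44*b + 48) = b^2 + 6*b + 8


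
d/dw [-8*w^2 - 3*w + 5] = -16*w - 3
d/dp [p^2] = 2*p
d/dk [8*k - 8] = 8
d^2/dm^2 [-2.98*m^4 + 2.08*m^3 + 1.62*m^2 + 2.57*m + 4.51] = -35.76*m^2 + 12.48*m + 3.24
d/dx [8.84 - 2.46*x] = -2.46000000000000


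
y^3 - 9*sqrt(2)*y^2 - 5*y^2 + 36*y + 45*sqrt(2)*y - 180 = (y - 5)*(y - 6*sqrt(2))*(y - 3*sqrt(2))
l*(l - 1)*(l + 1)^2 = l^4 + l^3 - l^2 - l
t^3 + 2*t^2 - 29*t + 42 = (t - 3)*(t - 2)*(t + 7)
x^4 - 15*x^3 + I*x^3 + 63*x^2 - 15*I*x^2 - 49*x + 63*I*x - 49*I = (x - 7)^2*(x - 1)*(x + I)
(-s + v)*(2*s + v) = -2*s^2 + s*v + v^2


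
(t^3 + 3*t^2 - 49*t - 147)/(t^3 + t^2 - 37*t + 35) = (t^2 - 4*t - 21)/(t^2 - 6*t + 5)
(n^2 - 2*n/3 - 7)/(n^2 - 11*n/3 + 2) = (3*n + 7)/(3*n - 2)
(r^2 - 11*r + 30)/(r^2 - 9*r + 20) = (r - 6)/(r - 4)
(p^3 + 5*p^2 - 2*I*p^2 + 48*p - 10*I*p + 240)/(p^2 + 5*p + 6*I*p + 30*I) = p - 8*I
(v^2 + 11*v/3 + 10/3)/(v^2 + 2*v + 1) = (3*v^2 + 11*v + 10)/(3*(v^2 + 2*v + 1))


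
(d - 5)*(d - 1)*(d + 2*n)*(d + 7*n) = d^4 + 9*d^3*n - 6*d^3 + 14*d^2*n^2 - 54*d^2*n + 5*d^2 - 84*d*n^2 + 45*d*n + 70*n^2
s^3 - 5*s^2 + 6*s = s*(s - 3)*(s - 2)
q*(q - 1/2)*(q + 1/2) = q^3 - q/4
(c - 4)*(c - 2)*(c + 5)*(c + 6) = c^4 + 5*c^3 - 28*c^2 - 92*c + 240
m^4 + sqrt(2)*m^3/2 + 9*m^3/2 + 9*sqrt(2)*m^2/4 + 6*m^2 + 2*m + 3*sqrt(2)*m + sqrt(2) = (m + 1/2)*(m + 2)^2*(m + sqrt(2)/2)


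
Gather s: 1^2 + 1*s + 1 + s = 2*s + 2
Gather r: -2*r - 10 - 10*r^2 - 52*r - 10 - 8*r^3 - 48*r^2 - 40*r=-8*r^3 - 58*r^2 - 94*r - 20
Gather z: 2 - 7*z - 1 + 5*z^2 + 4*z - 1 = 5*z^2 - 3*z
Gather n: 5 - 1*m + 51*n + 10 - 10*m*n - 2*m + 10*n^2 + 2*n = -3*m + 10*n^2 + n*(53 - 10*m) + 15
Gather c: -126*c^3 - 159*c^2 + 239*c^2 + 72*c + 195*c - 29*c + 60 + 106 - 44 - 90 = -126*c^3 + 80*c^2 + 238*c + 32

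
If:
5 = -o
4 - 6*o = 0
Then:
No Solution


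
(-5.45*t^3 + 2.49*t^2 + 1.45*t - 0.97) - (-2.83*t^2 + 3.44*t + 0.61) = -5.45*t^3 + 5.32*t^2 - 1.99*t - 1.58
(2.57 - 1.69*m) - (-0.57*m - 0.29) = 2.86 - 1.12*m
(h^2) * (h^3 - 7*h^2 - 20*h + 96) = h^5 - 7*h^4 - 20*h^3 + 96*h^2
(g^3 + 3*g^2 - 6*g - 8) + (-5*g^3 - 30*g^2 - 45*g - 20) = -4*g^3 - 27*g^2 - 51*g - 28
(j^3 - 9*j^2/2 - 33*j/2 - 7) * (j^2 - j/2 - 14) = j^5 - 5*j^4 - 113*j^3/4 + 257*j^2/4 + 469*j/2 + 98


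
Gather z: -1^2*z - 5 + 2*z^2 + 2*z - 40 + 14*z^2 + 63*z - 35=16*z^2 + 64*z - 80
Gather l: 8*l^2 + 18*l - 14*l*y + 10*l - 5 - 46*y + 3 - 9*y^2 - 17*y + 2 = 8*l^2 + l*(28 - 14*y) - 9*y^2 - 63*y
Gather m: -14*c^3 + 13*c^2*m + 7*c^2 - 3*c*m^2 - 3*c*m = -14*c^3 + 7*c^2 - 3*c*m^2 + m*(13*c^2 - 3*c)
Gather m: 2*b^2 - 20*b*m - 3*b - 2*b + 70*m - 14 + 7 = 2*b^2 - 5*b + m*(70 - 20*b) - 7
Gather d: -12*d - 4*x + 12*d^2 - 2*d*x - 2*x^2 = 12*d^2 + d*(-2*x - 12) - 2*x^2 - 4*x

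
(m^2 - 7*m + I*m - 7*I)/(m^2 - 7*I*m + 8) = (m - 7)/(m - 8*I)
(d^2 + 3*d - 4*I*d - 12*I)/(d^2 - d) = (d^2 + d*(3 - 4*I) - 12*I)/(d*(d - 1))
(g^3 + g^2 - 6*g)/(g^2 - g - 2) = g*(g + 3)/(g + 1)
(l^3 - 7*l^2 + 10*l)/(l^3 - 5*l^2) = (l - 2)/l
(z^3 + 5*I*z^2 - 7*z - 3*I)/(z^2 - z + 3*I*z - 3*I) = (z^2 + 2*I*z - 1)/(z - 1)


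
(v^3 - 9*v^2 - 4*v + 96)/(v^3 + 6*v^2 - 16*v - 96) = (v^2 - 5*v - 24)/(v^2 + 10*v + 24)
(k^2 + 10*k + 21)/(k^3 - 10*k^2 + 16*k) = (k^2 + 10*k + 21)/(k*(k^2 - 10*k + 16))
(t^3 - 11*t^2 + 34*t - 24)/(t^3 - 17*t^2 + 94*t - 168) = (t - 1)/(t - 7)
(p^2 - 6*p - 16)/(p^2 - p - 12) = (-p^2 + 6*p + 16)/(-p^2 + p + 12)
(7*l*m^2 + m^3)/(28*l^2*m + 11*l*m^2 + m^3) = m/(4*l + m)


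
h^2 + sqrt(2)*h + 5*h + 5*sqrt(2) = (h + 5)*(h + sqrt(2))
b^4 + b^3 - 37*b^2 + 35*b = b*(b - 5)*(b - 1)*(b + 7)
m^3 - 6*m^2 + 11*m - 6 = (m - 3)*(m - 2)*(m - 1)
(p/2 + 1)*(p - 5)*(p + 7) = p^3/2 + 2*p^2 - 31*p/2 - 35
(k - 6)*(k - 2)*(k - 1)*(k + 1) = k^4 - 8*k^3 + 11*k^2 + 8*k - 12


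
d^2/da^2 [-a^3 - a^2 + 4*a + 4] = -6*a - 2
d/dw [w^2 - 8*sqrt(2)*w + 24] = 2*w - 8*sqrt(2)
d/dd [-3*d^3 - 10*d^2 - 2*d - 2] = -9*d^2 - 20*d - 2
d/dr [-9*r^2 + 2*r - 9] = 2 - 18*r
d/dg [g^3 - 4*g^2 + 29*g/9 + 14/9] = 3*g^2 - 8*g + 29/9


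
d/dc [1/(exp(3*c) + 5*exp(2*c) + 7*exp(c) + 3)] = (-3*exp(2*c) - 10*exp(c) - 7)*exp(c)/(exp(3*c) + 5*exp(2*c) + 7*exp(c) + 3)^2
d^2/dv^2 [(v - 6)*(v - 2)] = 2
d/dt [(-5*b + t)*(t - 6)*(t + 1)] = -10*b*t + 25*b + 3*t^2 - 10*t - 6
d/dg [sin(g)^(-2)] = -2*cos(g)/sin(g)^3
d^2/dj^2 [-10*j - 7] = 0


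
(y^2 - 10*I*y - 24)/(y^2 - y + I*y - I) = (y^2 - 10*I*y - 24)/(y^2 - y + I*y - I)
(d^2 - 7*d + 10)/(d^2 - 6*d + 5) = (d - 2)/(d - 1)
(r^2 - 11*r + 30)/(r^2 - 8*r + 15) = (r - 6)/(r - 3)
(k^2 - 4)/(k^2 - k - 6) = (k - 2)/(k - 3)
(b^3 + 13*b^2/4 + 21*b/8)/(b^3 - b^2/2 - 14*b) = (8*b^2 + 26*b + 21)/(4*(2*b^2 - b - 28))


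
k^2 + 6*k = k*(k + 6)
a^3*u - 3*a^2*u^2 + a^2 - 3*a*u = a*(a - 3*u)*(a*u + 1)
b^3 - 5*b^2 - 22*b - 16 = (b - 8)*(b + 1)*(b + 2)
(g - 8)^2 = g^2 - 16*g + 64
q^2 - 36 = (q - 6)*(q + 6)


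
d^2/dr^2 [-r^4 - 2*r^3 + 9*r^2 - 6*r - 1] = -12*r^2 - 12*r + 18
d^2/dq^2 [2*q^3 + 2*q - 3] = 12*q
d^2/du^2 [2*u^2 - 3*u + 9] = 4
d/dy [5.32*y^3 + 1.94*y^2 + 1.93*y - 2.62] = 15.96*y^2 + 3.88*y + 1.93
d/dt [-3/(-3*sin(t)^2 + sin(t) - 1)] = 3*(1 - 6*sin(t))*cos(t)/(3*sin(t)^2 - sin(t) + 1)^2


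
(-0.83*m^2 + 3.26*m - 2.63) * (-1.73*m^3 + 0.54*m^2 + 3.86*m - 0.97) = 1.4359*m^5 - 6.088*m^4 + 3.1065*m^3 + 11.9685*m^2 - 13.314*m + 2.5511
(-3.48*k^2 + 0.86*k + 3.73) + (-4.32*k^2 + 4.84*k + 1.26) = -7.8*k^2 + 5.7*k + 4.99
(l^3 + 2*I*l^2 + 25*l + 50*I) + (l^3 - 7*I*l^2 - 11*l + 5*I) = 2*l^3 - 5*I*l^2 + 14*l + 55*I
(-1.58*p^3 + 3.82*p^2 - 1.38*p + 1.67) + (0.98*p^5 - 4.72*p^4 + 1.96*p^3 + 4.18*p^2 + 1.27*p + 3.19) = 0.98*p^5 - 4.72*p^4 + 0.38*p^3 + 8.0*p^2 - 0.11*p + 4.86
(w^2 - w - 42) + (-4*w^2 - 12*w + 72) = -3*w^2 - 13*w + 30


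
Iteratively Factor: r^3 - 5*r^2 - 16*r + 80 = (r - 4)*(r^2 - r - 20) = (r - 4)*(r + 4)*(r - 5)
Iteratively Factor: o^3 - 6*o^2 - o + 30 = (o + 2)*(o^2 - 8*o + 15) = (o - 5)*(o + 2)*(o - 3)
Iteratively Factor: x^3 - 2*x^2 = (x - 2)*(x^2) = x*(x - 2)*(x)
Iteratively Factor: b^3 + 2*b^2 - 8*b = (b + 4)*(b^2 - 2*b) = b*(b + 4)*(b - 2)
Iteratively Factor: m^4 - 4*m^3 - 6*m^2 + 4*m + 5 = (m - 1)*(m^3 - 3*m^2 - 9*m - 5) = (m - 1)*(m + 1)*(m^2 - 4*m - 5) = (m - 1)*(m + 1)^2*(m - 5)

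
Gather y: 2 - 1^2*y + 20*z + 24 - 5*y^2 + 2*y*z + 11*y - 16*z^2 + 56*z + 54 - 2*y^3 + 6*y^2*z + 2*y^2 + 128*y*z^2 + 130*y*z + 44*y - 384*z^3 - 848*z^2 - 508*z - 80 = -2*y^3 + y^2*(6*z - 3) + y*(128*z^2 + 132*z + 54) - 384*z^3 - 864*z^2 - 432*z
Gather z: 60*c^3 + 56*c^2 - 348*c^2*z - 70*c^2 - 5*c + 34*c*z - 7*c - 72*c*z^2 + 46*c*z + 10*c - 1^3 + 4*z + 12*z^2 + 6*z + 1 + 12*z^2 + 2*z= 60*c^3 - 14*c^2 - 2*c + z^2*(24 - 72*c) + z*(-348*c^2 + 80*c + 12)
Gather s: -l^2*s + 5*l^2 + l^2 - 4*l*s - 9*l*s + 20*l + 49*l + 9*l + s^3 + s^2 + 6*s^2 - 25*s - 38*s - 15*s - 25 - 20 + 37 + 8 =6*l^2 + 78*l + s^3 + 7*s^2 + s*(-l^2 - 13*l - 78)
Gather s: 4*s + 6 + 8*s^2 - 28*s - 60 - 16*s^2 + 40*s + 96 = -8*s^2 + 16*s + 42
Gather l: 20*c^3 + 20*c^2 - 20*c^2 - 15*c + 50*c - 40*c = 20*c^3 - 5*c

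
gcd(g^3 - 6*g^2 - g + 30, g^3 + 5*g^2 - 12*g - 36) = g^2 - g - 6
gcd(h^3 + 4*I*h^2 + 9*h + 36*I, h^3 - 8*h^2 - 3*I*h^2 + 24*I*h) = h - 3*I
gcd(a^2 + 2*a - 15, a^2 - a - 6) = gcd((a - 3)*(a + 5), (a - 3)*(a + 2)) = a - 3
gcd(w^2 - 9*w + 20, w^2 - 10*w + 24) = w - 4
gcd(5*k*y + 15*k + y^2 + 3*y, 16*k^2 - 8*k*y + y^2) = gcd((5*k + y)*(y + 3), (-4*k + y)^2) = 1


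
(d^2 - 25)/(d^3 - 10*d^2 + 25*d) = (d + 5)/(d*(d - 5))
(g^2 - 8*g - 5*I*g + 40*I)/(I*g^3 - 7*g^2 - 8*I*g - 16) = (-I*g^2 + g*(-5 + 8*I) + 40)/(g^3 + 7*I*g^2 - 8*g + 16*I)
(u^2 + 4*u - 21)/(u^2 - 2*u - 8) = (-u^2 - 4*u + 21)/(-u^2 + 2*u + 8)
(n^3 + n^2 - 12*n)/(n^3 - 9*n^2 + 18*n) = (n + 4)/(n - 6)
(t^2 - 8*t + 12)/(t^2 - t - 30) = (t - 2)/(t + 5)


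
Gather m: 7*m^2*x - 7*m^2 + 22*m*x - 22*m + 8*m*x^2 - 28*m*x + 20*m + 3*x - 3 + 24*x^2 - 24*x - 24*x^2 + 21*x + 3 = m^2*(7*x - 7) + m*(8*x^2 - 6*x - 2)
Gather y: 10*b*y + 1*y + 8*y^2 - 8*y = 8*y^2 + y*(10*b - 7)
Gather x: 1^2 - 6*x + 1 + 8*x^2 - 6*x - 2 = 8*x^2 - 12*x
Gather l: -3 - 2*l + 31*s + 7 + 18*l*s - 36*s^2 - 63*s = l*(18*s - 2) - 36*s^2 - 32*s + 4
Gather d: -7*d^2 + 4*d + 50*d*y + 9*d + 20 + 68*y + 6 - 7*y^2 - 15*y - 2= -7*d^2 + d*(50*y + 13) - 7*y^2 + 53*y + 24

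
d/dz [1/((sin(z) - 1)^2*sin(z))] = (-3/tan(z) + cos(z)/sin(z)^2)/(sin(z) - 1)^3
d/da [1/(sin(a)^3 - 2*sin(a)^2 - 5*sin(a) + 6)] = (-3*sin(a)^2 + 4*sin(a) + 5)*cos(a)/(sin(a)^3 - 2*sin(a)^2 - 5*sin(a) + 6)^2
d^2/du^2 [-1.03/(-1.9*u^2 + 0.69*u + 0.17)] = (7.4366*u^2 - 2.70066*u - 1.03*(3.8*u - 0.69)*(7.6*u - 1.38) - 0.66538)/(-1.9*u^2 + 0.69*u + 0.17)^3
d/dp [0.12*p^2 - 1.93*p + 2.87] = 0.24*p - 1.93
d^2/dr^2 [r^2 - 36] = 2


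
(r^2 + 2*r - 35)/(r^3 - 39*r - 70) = (-r^2 - 2*r + 35)/(-r^3 + 39*r + 70)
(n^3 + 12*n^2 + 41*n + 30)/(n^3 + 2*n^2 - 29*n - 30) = (n + 5)/(n - 5)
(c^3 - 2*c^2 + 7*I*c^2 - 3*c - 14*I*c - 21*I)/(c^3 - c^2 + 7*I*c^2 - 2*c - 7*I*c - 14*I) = (c - 3)/(c - 2)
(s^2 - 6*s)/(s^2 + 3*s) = (s - 6)/(s + 3)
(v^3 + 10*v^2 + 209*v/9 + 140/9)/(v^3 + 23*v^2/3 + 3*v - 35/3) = (v + 4/3)/(v - 1)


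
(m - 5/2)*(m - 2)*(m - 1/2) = m^3 - 5*m^2 + 29*m/4 - 5/2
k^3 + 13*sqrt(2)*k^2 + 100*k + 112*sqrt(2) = (k + 2*sqrt(2))*(k + 4*sqrt(2))*(k + 7*sqrt(2))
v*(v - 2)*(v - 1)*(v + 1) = v^4 - 2*v^3 - v^2 + 2*v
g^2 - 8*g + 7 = (g - 7)*(g - 1)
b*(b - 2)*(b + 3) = b^3 + b^2 - 6*b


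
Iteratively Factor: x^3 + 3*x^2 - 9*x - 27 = (x + 3)*(x^2 - 9) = (x - 3)*(x + 3)*(x + 3)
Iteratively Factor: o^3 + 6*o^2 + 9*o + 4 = (o + 1)*(o^2 + 5*o + 4) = (o + 1)^2*(o + 4)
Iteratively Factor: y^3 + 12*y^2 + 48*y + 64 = (y + 4)*(y^2 + 8*y + 16) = (y + 4)^2*(y + 4)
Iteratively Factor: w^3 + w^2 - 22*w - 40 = (w - 5)*(w^2 + 6*w + 8) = (w - 5)*(w + 4)*(w + 2)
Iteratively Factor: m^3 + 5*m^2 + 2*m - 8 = (m + 2)*(m^2 + 3*m - 4) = (m - 1)*(m + 2)*(m + 4)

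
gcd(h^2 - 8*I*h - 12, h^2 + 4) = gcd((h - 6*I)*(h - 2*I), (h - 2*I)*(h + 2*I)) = h - 2*I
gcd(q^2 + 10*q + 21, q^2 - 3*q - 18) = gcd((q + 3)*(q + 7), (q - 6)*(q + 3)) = q + 3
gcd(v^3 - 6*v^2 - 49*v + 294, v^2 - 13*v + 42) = v^2 - 13*v + 42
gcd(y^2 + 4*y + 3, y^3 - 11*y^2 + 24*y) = 1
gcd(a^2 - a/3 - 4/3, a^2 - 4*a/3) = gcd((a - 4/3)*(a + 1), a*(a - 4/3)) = a - 4/3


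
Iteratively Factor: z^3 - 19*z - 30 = (z + 3)*(z^2 - 3*z - 10) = (z - 5)*(z + 3)*(z + 2)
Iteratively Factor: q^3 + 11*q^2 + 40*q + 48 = (q + 4)*(q^2 + 7*q + 12) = (q + 4)^2*(q + 3)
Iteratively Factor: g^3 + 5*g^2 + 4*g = (g + 1)*(g^2 + 4*g) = (g + 1)*(g + 4)*(g)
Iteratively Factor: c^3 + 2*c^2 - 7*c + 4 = (c - 1)*(c^2 + 3*c - 4) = (c - 1)^2*(c + 4)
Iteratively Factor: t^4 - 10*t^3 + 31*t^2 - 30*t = (t)*(t^3 - 10*t^2 + 31*t - 30) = t*(t - 3)*(t^2 - 7*t + 10) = t*(t - 3)*(t - 2)*(t - 5)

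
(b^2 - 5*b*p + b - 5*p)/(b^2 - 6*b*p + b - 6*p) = (-b + 5*p)/(-b + 6*p)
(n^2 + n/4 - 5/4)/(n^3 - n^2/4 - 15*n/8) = 2*(n - 1)/(n*(2*n - 3))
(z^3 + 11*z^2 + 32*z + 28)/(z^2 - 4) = (z^2 + 9*z + 14)/(z - 2)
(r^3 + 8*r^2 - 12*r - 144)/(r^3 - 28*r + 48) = (r + 6)/(r - 2)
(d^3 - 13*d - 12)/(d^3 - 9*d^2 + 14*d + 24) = (d + 3)/(d - 6)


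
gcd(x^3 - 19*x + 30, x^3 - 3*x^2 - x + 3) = x - 3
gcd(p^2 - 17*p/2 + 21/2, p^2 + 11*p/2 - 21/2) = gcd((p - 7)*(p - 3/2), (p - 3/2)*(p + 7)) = p - 3/2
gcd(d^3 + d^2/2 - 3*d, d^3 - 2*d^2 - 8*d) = d^2 + 2*d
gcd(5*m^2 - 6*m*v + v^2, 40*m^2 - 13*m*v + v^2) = -5*m + v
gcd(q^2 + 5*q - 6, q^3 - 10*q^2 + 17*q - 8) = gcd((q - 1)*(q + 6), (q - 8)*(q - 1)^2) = q - 1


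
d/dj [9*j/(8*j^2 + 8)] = 9*(1 - j^2)/(8*(j^4 + 2*j^2 + 1))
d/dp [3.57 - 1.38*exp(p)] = -1.38*exp(p)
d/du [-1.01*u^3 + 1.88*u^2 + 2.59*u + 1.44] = -3.03*u^2 + 3.76*u + 2.59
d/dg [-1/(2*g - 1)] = 2/(2*g - 1)^2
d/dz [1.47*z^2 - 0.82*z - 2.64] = 2.94*z - 0.82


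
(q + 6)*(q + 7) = q^2 + 13*q + 42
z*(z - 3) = z^2 - 3*z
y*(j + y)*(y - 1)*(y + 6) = j*y^3 + 5*j*y^2 - 6*j*y + y^4 + 5*y^3 - 6*y^2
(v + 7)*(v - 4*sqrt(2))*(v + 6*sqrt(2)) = v^3 + 2*sqrt(2)*v^2 + 7*v^2 - 48*v + 14*sqrt(2)*v - 336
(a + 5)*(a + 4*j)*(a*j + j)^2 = a^4*j^2 + 4*a^3*j^3 + 7*a^3*j^2 + 28*a^2*j^3 + 11*a^2*j^2 + 44*a*j^3 + 5*a*j^2 + 20*j^3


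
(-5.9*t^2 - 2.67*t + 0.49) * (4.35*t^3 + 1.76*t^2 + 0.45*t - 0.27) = -25.665*t^5 - 21.9985*t^4 - 5.2227*t^3 + 1.2539*t^2 + 0.9414*t - 0.1323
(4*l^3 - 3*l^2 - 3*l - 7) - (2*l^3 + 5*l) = 2*l^3 - 3*l^2 - 8*l - 7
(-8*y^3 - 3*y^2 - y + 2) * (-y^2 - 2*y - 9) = 8*y^5 + 19*y^4 + 79*y^3 + 27*y^2 + 5*y - 18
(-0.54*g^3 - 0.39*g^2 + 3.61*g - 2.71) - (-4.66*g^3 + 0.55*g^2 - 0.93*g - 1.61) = 4.12*g^3 - 0.94*g^2 + 4.54*g - 1.1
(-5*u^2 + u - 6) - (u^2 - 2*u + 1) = -6*u^2 + 3*u - 7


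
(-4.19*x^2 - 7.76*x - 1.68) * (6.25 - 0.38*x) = 1.5922*x^3 - 23.2387*x^2 - 47.8616*x - 10.5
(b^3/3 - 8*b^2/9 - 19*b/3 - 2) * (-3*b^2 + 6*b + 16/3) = -b^5 + 14*b^4/3 + 139*b^3/9 - 992*b^2/27 - 412*b/9 - 32/3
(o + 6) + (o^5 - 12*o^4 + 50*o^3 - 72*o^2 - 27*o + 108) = o^5 - 12*o^4 + 50*o^3 - 72*o^2 - 26*o + 114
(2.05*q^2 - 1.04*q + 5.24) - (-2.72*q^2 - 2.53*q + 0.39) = 4.77*q^2 + 1.49*q + 4.85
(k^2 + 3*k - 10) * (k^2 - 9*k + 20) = k^4 - 6*k^3 - 17*k^2 + 150*k - 200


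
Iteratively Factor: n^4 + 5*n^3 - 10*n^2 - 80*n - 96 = (n + 4)*(n^3 + n^2 - 14*n - 24) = (n + 2)*(n + 4)*(n^2 - n - 12) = (n - 4)*(n + 2)*(n + 4)*(n + 3)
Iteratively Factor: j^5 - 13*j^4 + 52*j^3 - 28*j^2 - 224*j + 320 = (j - 4)*(j^4 - 9*j^3 + 16*j^2 + 36*j - 80) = (j - 5)*(j - 4)*(j^3 - 4*j^2 - 4*j + 16) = (j - 5)*(j - 4)*(j + 2)*(j^2 - 6*j + 8) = (j - 5)*(j - 4)*(j - 2)*(j + 2)*(j - 4)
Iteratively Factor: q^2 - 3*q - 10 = (q + 2)*(q - 5)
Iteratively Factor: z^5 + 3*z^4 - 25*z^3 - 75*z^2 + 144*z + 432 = (z + 3)*(z^4 - 25*z^2 + 144) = (z - 3)*(z + 3)*(z^3 + 3*z^2 - 16*z - 48) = (z - 3)*(z + 3)^2*(z^2 - 16) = (z - 3)*(z + 3)^2*(z + 4)*(z - 4)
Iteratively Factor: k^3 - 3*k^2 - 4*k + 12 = (k + 2)*(k^2 - 5*k + 6) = (k - 2)*(k + 2)*(k - 3)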